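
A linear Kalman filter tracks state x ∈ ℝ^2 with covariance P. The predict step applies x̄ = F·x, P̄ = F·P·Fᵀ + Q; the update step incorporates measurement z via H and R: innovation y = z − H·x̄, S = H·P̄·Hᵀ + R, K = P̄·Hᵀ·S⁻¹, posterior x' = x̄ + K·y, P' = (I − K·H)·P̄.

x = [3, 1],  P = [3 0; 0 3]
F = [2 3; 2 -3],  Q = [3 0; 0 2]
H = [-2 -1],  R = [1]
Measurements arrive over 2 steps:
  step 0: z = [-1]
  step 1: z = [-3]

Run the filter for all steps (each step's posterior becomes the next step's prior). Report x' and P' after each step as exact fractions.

step 0: x̄ = F·x = [9, 3]
step 0: P̄ = F·P·Fᵀ + Q = [42 -15; -15 41]
step 0: y = z − H·x̄ = [20]
step 0: S = H·P̄·Hᵀ + R = [150]
step 0: K = P̄·Hᵀ·S⁻¹ = [-23/50; -11/150]
step 0: x' = x̄ + K·y = [-1/5, 23/15]
step 0: P' = (I − K·H)·P̄ = [513/50 -1003/50; -1003/50 6029/150]
step 1: x̄ = F·x = [21/5, -5]
step 1: P̄ = F·P·Fᵀ + Q = [8253/50 -3207/10; -3207/10 1291/2]
step 1: y = z − H·x̄ = [2/5]
step 1: S = H·P̄·Hᵀ + R = [1197/50]
step 1: K = P̄·Hᵀ·S⁻¹ = [-157/399; -205/1197]
step 1: x' = x̄ + K·y = [1613/399, -6067/1197]
step 1: P' = (I − K·H)·P̄ = [21460/133 -128603/399; -128603/399 771823/1197]

step 0: x' = [-1/5, 23/15], P' = [513/50 -1003/50; -1003/50 6029/150]
step 1: x' = [1613/399, -6067/1197], P' = [21460/133 -128603/399; -128603/399 771823/1197]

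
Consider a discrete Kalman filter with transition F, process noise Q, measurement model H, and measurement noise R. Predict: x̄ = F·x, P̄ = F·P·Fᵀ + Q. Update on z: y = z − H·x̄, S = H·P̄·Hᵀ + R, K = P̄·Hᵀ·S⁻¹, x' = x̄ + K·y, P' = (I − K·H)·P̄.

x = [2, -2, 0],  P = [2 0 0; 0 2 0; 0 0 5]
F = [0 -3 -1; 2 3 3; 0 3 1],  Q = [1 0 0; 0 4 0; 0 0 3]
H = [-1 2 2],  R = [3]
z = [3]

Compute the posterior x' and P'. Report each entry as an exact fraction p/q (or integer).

x̄ = F·x = [6, -2, -6]
P̄ = F·P·Fᵀ + Q = [24 -33 -23; -33 75 33; -23 33 26]
y = z − H·x̄ = [25]
S = H·P̄·Hᵀ + R = [919]
K = P̄·Hᵀ·S⁻¹ = [-136/919; 249/919; 141/919]
x' = x̄ + K·y = [2114/919, 4387/919, -1989/919]
P' = (I − K·H)·P̄ = [3560/919 3537/919 -1961/919; 3537/919 6924/919 -4782/919; -1961/919 -4782/919 4013/919]

x' = [2114/919, 4387/919, -1989/919]
P' = [3560/919 3537/919 -1961/919; 3537/919 6924/919 -4782/919; -1961/919 -4782/919 4013/919]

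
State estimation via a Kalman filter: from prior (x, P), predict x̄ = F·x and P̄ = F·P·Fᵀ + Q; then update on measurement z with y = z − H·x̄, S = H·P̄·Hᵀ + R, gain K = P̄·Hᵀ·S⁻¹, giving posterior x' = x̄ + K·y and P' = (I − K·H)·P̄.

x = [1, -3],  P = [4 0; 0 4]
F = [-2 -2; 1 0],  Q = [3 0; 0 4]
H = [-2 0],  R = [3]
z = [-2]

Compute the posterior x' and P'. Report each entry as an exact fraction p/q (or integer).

x̄ = F·x = [4, 1]
P̄ = F·P·Fᵀ + Q = [35 -8; -8 8]
y = z − H·x̄ = [6]
S = H·P̄·Hᵀ + R = [143]
K = P̄·Hᵀ·S⁻¹ = [-70/143; 16/143]
x' = x̄ + K·y = [152/143, 239/143]
P' = (I − K·H)·P̄ = [105/143 -24/143; -24/143 888/143]

x' = [152/143, 239/143]
P' = [105/143 -24/143; -24/143 888/143]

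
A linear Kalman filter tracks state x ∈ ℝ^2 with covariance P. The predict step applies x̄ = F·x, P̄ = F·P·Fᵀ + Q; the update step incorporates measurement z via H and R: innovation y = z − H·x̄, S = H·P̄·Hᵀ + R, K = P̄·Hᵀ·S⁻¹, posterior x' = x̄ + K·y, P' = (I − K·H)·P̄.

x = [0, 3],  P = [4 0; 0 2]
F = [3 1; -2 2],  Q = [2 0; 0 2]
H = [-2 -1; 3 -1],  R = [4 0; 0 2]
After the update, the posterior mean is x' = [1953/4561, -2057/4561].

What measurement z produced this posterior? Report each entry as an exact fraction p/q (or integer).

x̄ = F·x = [3, 6]
P̄ = F·P·Fᵀ + Q = [40 -20; -20 26]
S = H·P̄·Hᵀ + R = [110 -194; -194 508]
K = P̄·Hᵀ·S⁻¹ = [-830/4561 940/4561; -2393/4561 -1686/4561]
x' − x̄ = [-11730/4561, -29423/4561] = K·y
y = (KᵀK)⁻¹·Kᵀ·(x' − x̄) = [13, -1]
z = y + H·x̄ = [13, -1] + [-12, 3] = [1, 2]

z = [1, 2]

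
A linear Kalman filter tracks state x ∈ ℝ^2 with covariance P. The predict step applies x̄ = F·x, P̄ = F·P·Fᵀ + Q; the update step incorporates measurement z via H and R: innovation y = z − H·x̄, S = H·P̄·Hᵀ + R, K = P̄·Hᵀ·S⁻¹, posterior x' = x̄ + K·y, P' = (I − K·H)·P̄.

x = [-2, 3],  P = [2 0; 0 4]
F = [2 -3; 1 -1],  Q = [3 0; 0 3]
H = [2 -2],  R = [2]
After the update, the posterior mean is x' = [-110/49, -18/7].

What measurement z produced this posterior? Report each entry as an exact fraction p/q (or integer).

z = [1]

x̄ = F·x = [-13, -5]
P̄ = F·P·Fᵀ + Q = [47 16; 16 9]
S = H·P̄·Hᵀ + R = [98]
K = P̄·Hᵀ·S⁻¹ = [31/49; 1/7]
x' − x̄ = [527/49, 17/7] = K·y
y = (KᵀK)⁻¹·Kᵀ·(x' − x̄) = [17]
z = y + H·x̄ = [17] + [-16] = [1]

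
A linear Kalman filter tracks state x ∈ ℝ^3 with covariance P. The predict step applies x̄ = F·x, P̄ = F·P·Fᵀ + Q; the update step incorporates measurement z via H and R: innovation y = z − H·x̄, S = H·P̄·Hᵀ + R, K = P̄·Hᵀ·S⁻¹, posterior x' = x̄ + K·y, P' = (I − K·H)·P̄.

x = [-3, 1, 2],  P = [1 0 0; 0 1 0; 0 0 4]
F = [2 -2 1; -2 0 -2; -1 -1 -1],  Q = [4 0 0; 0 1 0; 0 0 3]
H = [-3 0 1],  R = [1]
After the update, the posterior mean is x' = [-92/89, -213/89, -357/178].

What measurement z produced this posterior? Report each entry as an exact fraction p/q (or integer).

x̄ = F·x = [-6, 2, 0]
P̄ = F·P·Fᵀ + Q = [16 -12 -4; -12 21 10; -4 10 9]
S = H·P̄·Hᵀ + R = [178]
K = P̄·Hᵀ·S⁻¹ = [-26/89; 23/89; 21/178]
x' − x̄ = [442/89, -391/89, -357/178] = K·y
y = (KᵀK)⁻¹·Kᵀ·(x' − x̄) = [-17]
z = y + H·x̄ = [-17] + [18] = [1]

z = [1]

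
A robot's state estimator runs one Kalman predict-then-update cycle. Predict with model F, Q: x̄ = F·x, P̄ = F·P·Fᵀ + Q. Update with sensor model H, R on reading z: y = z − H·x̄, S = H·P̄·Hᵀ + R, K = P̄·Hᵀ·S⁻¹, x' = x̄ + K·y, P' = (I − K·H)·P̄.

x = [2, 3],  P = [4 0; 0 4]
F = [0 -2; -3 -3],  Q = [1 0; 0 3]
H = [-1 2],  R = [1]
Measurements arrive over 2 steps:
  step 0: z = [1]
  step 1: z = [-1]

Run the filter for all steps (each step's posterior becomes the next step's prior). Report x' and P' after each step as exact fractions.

step 0: x' = [-557/222, -30/37], P' = [2813/222 237/37; 237/37 129/37]
step 1: x' = [-12039/15418, -6775/7709], P' = [62551/30836 33195/30836; 33195/30836 25257/30836]

step 0: x̄ = F·x = [-6, -15]
step 0: P̄ = F·P·Fᵀ + Q = [17 24; 24 75]
step 0: y = z − H·x̄ = [25]
step 0: S = H·P̄·Hᵀ + R = [222]
step 0: K = P̄·Hᵀ·S⁻¹ = [31/222; 21/37]
step 0: x' = x̄ + K·y = [-557/222, -30/37]
step 0: P' = (I − K·H)·P̄ = [2813/222 237/37; 237/37 129/37]
step 1: x̄ = F·x = [60/37, 737/74]
step 1: P̄ = F·P·Fᵀ + Q = [553/37 2196/37; 2196/37 19515/74]
step 1: y = z − H·x̄ = [-714/37]
step 1: S = H·P̄·Hᵀ + R = [30836/37]
step 1: K = P̄·Hᵀ·S⁻¹ = [3839/30836; 17319/30836]
step 1: x' = x̄ + K·y = [-12039/15418, -6775/7709]
step 1: P' = (I − K·H)·P̄ = [62551/30836 33195/30836; 33195/30836 25257/30836]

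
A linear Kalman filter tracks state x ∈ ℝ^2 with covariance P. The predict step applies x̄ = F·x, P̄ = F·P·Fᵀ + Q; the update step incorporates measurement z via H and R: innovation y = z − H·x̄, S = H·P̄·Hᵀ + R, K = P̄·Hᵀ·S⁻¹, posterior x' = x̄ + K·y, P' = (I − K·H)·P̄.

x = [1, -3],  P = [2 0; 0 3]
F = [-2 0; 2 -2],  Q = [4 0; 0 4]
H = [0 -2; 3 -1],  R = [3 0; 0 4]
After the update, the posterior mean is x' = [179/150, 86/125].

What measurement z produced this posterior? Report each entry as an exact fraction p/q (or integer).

z = [-1, 3]

x̄ = F·x = [-2, 8]
P̄ = F·P·Fᵀ + Q = [12 -8; -8 24]
S = H·P̄·Hᵀ + R = [99 96; 96 184]
K = P̄·Hᵀ·S⁻¹ = [-32/225 47/150; -176/375 -2/125]
x' − x̄ = [479/150, -914/125] = K·y
y = (KᵀK)⁻¹·Kᵀ·(x' − x̄) = [15, 17]
z = y + H·x̄ = [15, 17] + [-16, -14] = [-1, 3]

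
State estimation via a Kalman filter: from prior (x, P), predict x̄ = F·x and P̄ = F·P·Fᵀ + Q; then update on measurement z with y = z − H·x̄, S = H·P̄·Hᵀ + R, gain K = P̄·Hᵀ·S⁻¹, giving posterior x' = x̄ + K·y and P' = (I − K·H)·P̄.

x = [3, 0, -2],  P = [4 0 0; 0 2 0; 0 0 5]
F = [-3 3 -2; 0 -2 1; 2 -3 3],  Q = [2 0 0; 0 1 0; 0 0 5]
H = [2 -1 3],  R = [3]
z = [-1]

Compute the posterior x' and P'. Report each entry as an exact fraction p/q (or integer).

x̄ = F·x = [-5, -2, 0]
P̄ = F·P·Fᵀ + Q = [76 -22 -72; -22 14 27; -72 27 84]
y = z − H·x̄ = [7]
S = H·P̄·Hᵀ + R = [139]
K = P̄·Hᵀ·S⁻¹ = [-42/139; 23/139; 81/139]
x' = x̄ + K·y = [-989/139, -117/139, 567/139]
P' = (I − K·H)·P̄ = [8800/139 -2092/139 -6606/139; -2092/139 1417/139 1890/139; -6606/139 1890/139 5115/139]

x' = [-989/139, -117/139, 567/139]
P' = [8800/139 -2092/139 -6606/139; -2092/139 1417/139 1890/139; -6606/139 1890/139 5115/139]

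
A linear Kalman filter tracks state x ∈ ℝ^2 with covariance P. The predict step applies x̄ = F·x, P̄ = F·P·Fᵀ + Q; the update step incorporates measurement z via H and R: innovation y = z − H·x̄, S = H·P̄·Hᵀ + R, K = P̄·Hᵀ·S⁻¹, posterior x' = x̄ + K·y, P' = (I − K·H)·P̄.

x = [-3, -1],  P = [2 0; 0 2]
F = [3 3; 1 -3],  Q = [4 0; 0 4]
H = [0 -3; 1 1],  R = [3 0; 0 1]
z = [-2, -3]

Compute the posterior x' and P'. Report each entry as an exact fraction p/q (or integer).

x' = [-10104/2561, 1788/2561]
P' = [3304/2561 -828/2561; -828/2561 840/2561]

x̄ = F·x = [-12, 0]
P̄ = F·P·Fᵀ + Q = [40 -12; -12 24]
y = z − H·x̄ = [-2, 9]
S = H·P̄·Hᵀ + R = [219 -36; -36 41]
K = P̄·Hᵀ·S⁻¹ = [828/2561 2476/2561; -840/2561 12/2561]
x' = x̄ + K·y = [-10104/2561, 1788/2561]
P' = (I − K·H)·P̄ = [3304/2561 -828/2561; -828/2561 840/2561]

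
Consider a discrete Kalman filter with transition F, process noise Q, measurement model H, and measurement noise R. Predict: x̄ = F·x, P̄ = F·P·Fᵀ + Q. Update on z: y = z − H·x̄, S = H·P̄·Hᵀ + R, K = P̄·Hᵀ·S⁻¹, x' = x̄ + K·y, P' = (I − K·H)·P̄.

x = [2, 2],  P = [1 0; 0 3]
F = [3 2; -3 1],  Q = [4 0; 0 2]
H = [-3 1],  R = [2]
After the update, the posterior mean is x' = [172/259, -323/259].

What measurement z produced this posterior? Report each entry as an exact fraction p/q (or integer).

z = [-3]

x̄ = F·x = [10, -4]
P̄ = F·P·Fᵀ + Q = [25 -3; -3 14]
S = H·P̄·Hᵀ + R = [259]
K = P̄·Hᵀ·S⁻¹ = [-78/259; 23/259]
x' − x̄ = [-2418/259, 713/259] = K·y
y = (KᵀK)⁻¹·Kᵀ·(x' − x̄) = [31]
z = y + H·x̄ = [31] + [-34] = [-3]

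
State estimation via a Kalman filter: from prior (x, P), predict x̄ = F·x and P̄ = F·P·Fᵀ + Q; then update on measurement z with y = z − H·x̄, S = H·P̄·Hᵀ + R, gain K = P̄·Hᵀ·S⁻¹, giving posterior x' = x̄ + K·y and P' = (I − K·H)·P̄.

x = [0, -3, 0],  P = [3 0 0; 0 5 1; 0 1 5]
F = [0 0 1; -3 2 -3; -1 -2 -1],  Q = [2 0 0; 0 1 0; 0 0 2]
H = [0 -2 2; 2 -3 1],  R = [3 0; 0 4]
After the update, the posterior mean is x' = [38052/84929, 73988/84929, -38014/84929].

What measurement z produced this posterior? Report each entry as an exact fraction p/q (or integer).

z = [-3, -2]

x̄ = F·x = [0, -6, 6]
P̄ = F·P·Fᵀ + Q = [7 -13 -7; -13 81 8; -7 8 34]
S = H·P̄·Hᵀ + R = [399 514; 514 875]
K = P̄·Hᵀ·S⁻¹ = [-13144/84929 12186/84929; 6404/84929 -29095/84929; 47556/84929 -28324/84929]
x' − x̄ = [38052/84929, 583562/84929, -547588/84929] = K·y
y = (KᵀK)⁻¹·Kᵀ·(x' − x̄) = [-27, -26]
z = y + H·x̄ = [-27, -26] + [24, 24] = [-3, -2]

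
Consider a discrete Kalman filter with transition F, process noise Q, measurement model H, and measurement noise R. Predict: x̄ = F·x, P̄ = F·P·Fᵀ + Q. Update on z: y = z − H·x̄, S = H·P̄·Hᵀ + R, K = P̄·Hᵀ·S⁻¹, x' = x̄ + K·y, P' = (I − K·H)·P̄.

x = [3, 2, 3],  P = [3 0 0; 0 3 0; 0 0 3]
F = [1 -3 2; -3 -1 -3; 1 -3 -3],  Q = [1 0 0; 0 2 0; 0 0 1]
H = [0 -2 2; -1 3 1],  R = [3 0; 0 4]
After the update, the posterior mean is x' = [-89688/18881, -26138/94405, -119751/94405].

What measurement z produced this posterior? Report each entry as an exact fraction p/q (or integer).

x̄ = F·x = [3, -20, -12]
P̄ = F·P·Fᵀ + Q = [43 -18 12; -18 59 27; 12 27 58]
S = H·P̄·Hᵀ + R = [255 -190; -190 882]
K = P̄·Hᵀ·S⁻¹ = [3677/18881 -2055/37762; -7134/94405 4445/18881; 39407/94405 8833/37762]
x' − x̄ = [-146331/18881, 1861962/94405, 1013109/94405] = K·y
y = (KᵀK)⁻¹·Kᵀ·(x' − x̄) = [-18, 78]
z = y + H·x̄ = [-18, 78] + [16, -75] = [-2, 3]

z = [-2, 3]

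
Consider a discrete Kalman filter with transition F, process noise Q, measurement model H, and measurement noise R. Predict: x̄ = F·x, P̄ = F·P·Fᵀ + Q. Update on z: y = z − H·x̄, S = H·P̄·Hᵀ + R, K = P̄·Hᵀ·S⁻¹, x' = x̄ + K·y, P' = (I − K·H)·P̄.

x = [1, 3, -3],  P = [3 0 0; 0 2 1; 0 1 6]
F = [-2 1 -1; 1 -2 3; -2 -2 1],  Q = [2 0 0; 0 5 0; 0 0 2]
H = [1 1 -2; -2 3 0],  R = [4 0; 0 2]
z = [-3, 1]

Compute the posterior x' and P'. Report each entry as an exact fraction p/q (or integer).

x' = [-3352/5871, -195/1957, 3236/5871]
P' = [314882/52839 68594/17613 270350/52839; 68594/17613 16238/5871 60854/17613; 270350/52839 60854/17613 284084/52839]

x̄ = F·x = [4, -14, -11]
P̄ = F·P·Fᵀ + Q = [20 -23 5; -23 58 12; 5 12 24]
y = z − H·x̄ = [-15, 51]
S = H·P̄·Hᵀ + R = [64 59; 59 880]
K = P̄·Hᵀ·S⁻¹ = [-5009/52839 -6209/52839; -1100/17613 4477/17613; -28814/52839 3493/52839]
x' = x̄ + K·y = [-3352/5871, -195/1957, 3236/5871]
P' = (I − K·H)·P̄ = [314882/52839 68594/17613 270350/52839; 68594/17613 16238/5871 60854/17613; 270350/52839 60854/17613 284084/52839]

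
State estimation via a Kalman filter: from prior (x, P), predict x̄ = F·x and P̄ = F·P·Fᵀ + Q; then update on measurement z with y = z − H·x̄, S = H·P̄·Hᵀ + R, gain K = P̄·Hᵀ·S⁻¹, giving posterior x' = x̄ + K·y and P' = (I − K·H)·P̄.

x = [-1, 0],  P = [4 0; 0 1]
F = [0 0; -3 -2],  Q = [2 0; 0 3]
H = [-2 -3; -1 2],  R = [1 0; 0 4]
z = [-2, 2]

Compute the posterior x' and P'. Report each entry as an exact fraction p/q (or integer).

x' = [-327/1493, 2465/2986]
P' = [862/1493 -473/1493; -473/1493 817/2986]

x̄ = F·x = [0, 3]
P̄ = F·P·Fᵀ + Q = [2 0; 0 43]
y = z − H·x̄ = [7, -4]
S = H·P̄·Hᵀ + R = [396 -254; -254 178]
K = P̄·Hᵀ·S⁻¹ = [-305/1493 -452/1493; -559/2986 645/2986]
x' = x̄ + K·y = [-327/1493, 2465/2986]
P' = (I − K·H)·P̄ = [862/1493 -473/1493; -473/1493 817/2986]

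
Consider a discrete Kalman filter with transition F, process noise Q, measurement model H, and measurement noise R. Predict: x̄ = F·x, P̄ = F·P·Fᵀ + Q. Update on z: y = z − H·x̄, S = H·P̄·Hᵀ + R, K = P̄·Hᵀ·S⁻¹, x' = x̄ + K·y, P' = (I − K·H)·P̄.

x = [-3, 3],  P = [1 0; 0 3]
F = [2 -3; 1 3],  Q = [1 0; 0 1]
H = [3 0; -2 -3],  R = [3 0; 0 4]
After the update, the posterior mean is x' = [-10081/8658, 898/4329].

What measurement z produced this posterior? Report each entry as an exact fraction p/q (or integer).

z = [-3, 1]

x̄ = F·x = [-15, 6]
P̄ = F·P·Fᵀ + Q = [32 -25; -25 29]
S = H·P̄·Hᵀ + R = [291 33; 33 93]
K = P̄·Hᵀ·S⁻¹ = [2855/8658 11/8658; -959/4329 -1382/4329]
x' − x̄ = [119789/8658, -25076/4329] = K·y
y = (KᵀK)⁻¹·Kᵀ·(x' − x̄) = [42, -11]
z = y + H·x̄ = [42, -11] + [-45, 12] = [-3, 1]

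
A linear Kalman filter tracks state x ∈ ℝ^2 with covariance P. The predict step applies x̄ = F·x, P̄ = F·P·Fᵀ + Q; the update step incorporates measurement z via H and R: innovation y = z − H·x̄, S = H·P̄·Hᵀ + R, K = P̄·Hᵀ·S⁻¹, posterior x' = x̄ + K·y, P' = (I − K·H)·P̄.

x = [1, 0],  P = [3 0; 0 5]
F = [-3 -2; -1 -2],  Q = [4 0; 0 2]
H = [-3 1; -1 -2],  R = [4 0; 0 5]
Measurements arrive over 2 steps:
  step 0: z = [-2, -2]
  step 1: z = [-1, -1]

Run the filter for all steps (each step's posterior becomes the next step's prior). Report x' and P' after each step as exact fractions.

step 0: x' = [1087/1328, 2471/3984], P' = [563/1328 201/1328; 201/1328 10883/11952]
step 1: x' = [5872886/19278303, 89737/584191], P' = [7992371/19278303 86889/584191; 86889/584191 477103/584191]

step 0: x̄ = F·x = [-3, -1]
step 0: P̄ = F·P·Fᵀ + Q = [51 29; 29 25]
step 0: y = z − H·x̄ = [-10, -7]
step 0: S = H·P̄·Hᵀ + R = [314 248; 248 272]
step 0: K = P̄·Hᵀ·S⁻¹ = [-93/332 -193/1328; 341/2988 -4715/11952]
step 0: x' = x̄ + K·y = [1087/1328, 2471/3984]
step 0: P' = (I − K·H)·P̄ = [563/1328 201/1328; 201/1328 10883/11952]
step 1: x̄ = F·x = [-14725/3984, -8203/3984]
step 1: P̄ = F·P·Fᵀ + Q = [158651/11952 73205/11952; 73205/11952 79739/11952]
step 1: y = z − H·x̄ = [-9989/996, -11705/1328]
step 1: S = H·P̄·Hᵀ + R = [69761/747 56875/996; 56875/996 92243/1328]
step 1: K = P̄·Hᵀ·S⁻¹ = [-1759148/6426101 -2745409/19278303; 54109/584191 -208219/584191]
step 1: x' = x̄ + K·y = [5872886/19278303, 89737/584191]
step 1: P' = (I − K·H)·P̄ = [7992371/19278303 86889/584191; 86889/584191 477103/584191]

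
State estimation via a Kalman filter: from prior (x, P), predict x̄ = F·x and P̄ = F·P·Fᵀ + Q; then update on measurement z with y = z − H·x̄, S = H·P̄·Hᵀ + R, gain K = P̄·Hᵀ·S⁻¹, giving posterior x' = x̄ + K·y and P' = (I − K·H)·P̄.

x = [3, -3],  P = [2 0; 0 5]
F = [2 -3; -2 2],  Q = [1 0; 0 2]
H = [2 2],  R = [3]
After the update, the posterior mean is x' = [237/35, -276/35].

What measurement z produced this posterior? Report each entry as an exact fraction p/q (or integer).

z = [-3]

x̄ = F·x = [15, -12]
P̄ = F·P·Fᵀ + Q = [54 -38; -38 30]
S = H·P̄·Hᵀ + R = [35]
K = P̄·Hᵀ·S⁻¹ = [32/35; -16/35]
x' − x̄ = [-288/35, 144/35] = K·y
y = (KᵀK)⁻¹·Kᵀ·(x' − x̄) = [-9]
z = y + H·x̄ = [-9] + [6] = [-3]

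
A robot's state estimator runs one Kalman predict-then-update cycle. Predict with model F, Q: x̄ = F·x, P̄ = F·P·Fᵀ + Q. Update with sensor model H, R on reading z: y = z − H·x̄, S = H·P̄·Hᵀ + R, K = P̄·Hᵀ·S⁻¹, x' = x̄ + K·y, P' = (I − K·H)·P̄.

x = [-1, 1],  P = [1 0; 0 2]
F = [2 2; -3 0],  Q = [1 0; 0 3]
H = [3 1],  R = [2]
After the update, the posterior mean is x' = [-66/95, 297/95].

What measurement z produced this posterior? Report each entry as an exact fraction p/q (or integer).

z = [1]

x̄ = F·x = [0, 3]
P̄ = F·P·Fᵀ + Q = [13 -6; -6 12]
S = H·P̄·Hᵀ + R = [95]
K = P̄·Hᵀ·S⁻¹ = [33/95; -6/95]
x' − x̄ = [-66/95, 12/95] = K·y
y = (KᵀK)⁻¹·Kᵀ·(x' − x̄) = [-2]
z = y + H·x̄ = [-2] + [3] = [1]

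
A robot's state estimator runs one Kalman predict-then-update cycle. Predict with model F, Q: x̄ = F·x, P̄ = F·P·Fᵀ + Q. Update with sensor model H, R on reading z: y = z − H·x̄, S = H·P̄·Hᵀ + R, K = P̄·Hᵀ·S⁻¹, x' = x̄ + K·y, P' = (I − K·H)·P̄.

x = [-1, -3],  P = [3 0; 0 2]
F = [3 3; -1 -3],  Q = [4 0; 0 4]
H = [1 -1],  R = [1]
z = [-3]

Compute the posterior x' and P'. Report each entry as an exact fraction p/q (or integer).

x̄ = F·x = [-12, 10]
P̄ = F·P·Fᵀ + Q = [49 -27; -27 25]
y = z − H·x̄ = [19]
S = H·P̄·Hᵀ + R = [129]
K = P̄·Hᵀ·S⁻¹ = [76/129; -52/129]
x' = x̄ + K·y = [-104/129, 302/129]
P' = (I − K·H)·P̄ = [545/129 469/129; 469/129 521/129]

x' = [-104/129, 302/129]
P' = [545/129 469/129; 469/129 521/129]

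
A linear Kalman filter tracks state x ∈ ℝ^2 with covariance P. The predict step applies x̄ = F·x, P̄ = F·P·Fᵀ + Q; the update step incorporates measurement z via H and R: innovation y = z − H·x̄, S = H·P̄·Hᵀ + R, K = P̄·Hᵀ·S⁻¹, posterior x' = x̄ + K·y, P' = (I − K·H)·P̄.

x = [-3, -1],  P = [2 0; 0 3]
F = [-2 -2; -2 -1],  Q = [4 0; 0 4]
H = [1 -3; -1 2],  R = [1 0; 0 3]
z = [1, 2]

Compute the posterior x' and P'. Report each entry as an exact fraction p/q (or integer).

x' = [-3/35, -11/70]
P' = [1289/105 923/210; 923/210 701/420]

x̄ = F·x = [8, 7]
P̄ = F·P·Fᵀ + Q = [24 14; 14 15]
y = z − H·x̄ = [14, -4]
S = H·P̄·Hᵀ + R = [76 -44; -44 31]
K = P̄·Hᵀ·S⁻¹ = [-191/210 -122/105; -257/420 -37/105]
x' = x̄ + K·y = [-3/35, -11/70]
P' = (I − K·H)·P̄ = [1289/105 923/210; 923/210 701/420]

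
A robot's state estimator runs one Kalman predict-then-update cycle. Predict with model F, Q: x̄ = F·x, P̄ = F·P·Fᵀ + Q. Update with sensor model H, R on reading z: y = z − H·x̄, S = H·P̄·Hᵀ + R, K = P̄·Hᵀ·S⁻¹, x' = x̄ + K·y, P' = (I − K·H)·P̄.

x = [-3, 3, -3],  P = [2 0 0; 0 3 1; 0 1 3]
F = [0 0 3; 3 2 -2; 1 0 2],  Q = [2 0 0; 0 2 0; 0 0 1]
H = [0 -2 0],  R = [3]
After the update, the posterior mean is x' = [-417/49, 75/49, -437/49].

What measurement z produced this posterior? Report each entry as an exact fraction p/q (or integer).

z = [-3]

x̄ = F·x = [-9, 3, -9]
P̄ = F·P·Fᵀ + Q = [29 -12 18; -12 36 -2; 18 -2 15]
S = H·P̄·Hᵀ + R = [147]
K = P̄·Hᵀ·S⁻¹ = [8/49; -24/49; 4/147]
x' − x̄ = [24/49, -72/49, 4/49] = K·y
y = (KᵀK)⁻¹·Kᵀ·(x' − x̄) = [3]
z = y + H·x̄ = [3] + [-6] = [-3]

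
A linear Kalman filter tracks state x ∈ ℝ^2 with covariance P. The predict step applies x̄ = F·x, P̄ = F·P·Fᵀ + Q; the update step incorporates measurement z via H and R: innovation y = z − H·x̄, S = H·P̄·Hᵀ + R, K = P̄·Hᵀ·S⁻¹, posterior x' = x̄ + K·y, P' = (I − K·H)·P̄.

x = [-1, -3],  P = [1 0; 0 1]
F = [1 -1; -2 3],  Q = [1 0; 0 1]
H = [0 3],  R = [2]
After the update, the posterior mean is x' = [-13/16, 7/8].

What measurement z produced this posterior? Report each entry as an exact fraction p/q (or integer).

z = [3]

x̄ = F·x = [2, -7]
P̄ = F·P·Fᵀ + Q = [3 -5; -5 14]
S = H·P̄·Hᵀ + R = [128]
K = P̄·Hᵀ·S⁻¹ = [-15/128; 21/64]
x' − x̄ = [-45/16, 63/8] = K·y
y = (KᵀK)⁻¹·Kᵀ·(x' − x̄) = [24]
z = y + H·x̄ = [24] + [-21] = [3]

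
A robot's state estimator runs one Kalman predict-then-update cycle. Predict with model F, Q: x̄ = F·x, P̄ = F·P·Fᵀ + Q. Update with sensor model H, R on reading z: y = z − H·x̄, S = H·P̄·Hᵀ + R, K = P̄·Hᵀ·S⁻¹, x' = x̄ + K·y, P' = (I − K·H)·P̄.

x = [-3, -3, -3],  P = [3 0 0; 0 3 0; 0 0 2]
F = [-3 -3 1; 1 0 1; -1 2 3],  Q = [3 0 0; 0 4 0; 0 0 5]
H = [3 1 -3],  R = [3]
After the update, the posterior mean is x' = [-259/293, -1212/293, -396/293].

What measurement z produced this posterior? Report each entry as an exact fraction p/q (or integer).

z = [-3]

x̄ = F·x = [15, -6, -12]
P̄ = F·P·Fᵀ + Q = [59 -7 -3; -7 9 3; -3 3 38]
S = H·P̄·Hᵀ + R = [879]
K = P̄·Hᵀ·S⁻¹ = [179/879; -7/293; -40/293]
x' − x̄ = [-4654/293, 546/293, 3120/293] = K·y
y = (KᵀK)⁻¹·Kᵀ·(x' − x̄) = [-78]
z = y + H·x̄ = [-78] + [75] = [-3]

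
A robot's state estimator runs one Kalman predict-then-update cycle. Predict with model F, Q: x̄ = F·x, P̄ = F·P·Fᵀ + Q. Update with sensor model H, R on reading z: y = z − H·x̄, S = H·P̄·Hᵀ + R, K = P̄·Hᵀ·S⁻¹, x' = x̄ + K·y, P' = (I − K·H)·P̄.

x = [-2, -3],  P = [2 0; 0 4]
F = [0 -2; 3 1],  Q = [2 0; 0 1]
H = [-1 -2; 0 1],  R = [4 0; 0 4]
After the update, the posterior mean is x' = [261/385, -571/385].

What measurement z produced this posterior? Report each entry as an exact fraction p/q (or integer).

z = [3, 1]

x̄ = F·x = [6, -9]
P̄ = F·P·Fᵀ + Q = [18 -8; -8 23]
S = H·P̄·Hᵀ + R = [82 -38; -38 27]
K = P̄·Hᵀ·S⁻¹ = [-179/385 -366/385; -76/385 221/385]
x' − x̄ = [-2049/385, 2894/385] = K·y
y = (KᵀK)⁻¹·Kᵀ·(x' − x̄) = [-9, 10]
z = y + H·x̄ = [-9, 10] + [12, -9] = [3, 1]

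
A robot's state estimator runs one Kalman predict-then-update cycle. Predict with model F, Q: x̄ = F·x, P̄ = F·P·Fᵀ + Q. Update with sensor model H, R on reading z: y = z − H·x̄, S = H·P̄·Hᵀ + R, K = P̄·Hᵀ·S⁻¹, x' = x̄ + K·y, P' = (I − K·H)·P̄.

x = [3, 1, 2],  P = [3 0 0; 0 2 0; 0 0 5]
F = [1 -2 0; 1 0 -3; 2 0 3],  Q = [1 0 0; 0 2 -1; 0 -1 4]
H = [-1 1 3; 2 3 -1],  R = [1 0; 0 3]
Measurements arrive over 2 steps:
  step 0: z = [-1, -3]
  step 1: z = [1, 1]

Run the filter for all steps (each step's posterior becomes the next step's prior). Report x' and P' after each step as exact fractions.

step 0: x̄ = F·x = [1, -3, 12]
step 0: P̄ = F·P·Fᵀ + Q = [12 3 6; 3 50 -40; 6 -40 61]
step 0: y = z − H·x̄ = [-33, 16]
step 0: S = H·P̄·Hᵀ + R = [330 -338; -338 814]
step 0: K = P̄·Hᵀ·S⁻¹ = [4113/38594 1494/19297; 3413/77188 20003/77188; 13599/38594 -1183/19297]
step 0: x' = x̄ + K·y = [-49327/38594, -24145/77188, -23495/38594]
step 0: P' = (I − K·H)·P̄ = [345435/38594 -169617/38594 173055/38594; -169617/38594 187961/77188 -87297/38594; 173055/38594 -87297/38594 91317/38594]
step 1: x̄ = F·x = [-12591/19297, 10579/19297, -169139/38594]
step 1: P̄ = F·P·Fᵀ + Q = [1438419/38594 -179139/19297 2412285/38594; -179139/19297 103073/19297 -344371/19297; 2412285/38594 -344371/19297 4434629/38594]
step 1: y = z − H·x̄ = [499671/38594, -143655/38594]
step 1: S = H·P̄·Hᵀ + R = [11852607/19297 -1913975/19297; -1913975/19297 2343377/38594]
step 1: K = P̄·Hᵀ·S⁻¹ = [269788464/1059673837 164735739/1059673837; -32606341/1059673837 213816794/1059673837; 453241755/1059673837 -17636335/1059673837]
step 1: x' = x̄ + K·y = [4376620845/2119347674, -1274172955/2119347674, 2579319871/2119347674]
step 1: P' = (I − K·H)·P̄ = [4070534325/1059673837 -1860026151/1059673837 2066782980/1059673837; -1860026151/1059673837 1119187556/1059673837 -1003940016/1059673837; 2066782980/1059673837 -1003940016/1059673837 1174654917/1059673837]

step 0: x' = [-49327/38594, -24145/77188, -23495/38594], P' = [345435/38594 -169617/38594 173055/38594; -169617/38594 187961/77188 -87297/38594; 173055/38594 -87297/38594 91317/38594]
step 1: x' = [4376620845/2119347674, -1274172955/2119347674, 2579319871/2119347674], P' = [4070534325/1059673837 -1860026151/1059673837 2066782980/1059673837; -1860026151/1059673837 1119187556/1059673837 -1003940016/1059673837; 2066782980/1059673837 -1003940016/1059673837 1174654917/1059673837]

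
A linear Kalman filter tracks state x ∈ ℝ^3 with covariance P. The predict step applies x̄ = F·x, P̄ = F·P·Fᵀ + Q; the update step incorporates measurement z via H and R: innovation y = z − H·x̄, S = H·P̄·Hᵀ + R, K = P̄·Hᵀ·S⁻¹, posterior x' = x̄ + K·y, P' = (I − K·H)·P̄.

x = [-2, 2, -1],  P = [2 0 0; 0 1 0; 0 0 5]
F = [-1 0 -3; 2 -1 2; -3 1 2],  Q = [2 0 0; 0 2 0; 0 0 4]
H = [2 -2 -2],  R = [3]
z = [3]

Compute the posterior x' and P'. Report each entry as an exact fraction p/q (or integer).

x' = [2721/1015, -6536/1015, 7718/1015]
P' = [3939/1015 -3694/1015 7312/1015; -3694/1015 10729/1015 -14207/1015; 7312/1015 -14207/1015 21741/1015]

x̄ = F·x = [5, -8, 6]
P̄ = F·P·Fᵀ + Q = [49 -34 -24; -34 31 7; -24 7 43]
y = z − H·x̄ = [-11]
S = H·P̄·Hᵀ + R = [1015]
K = P̄·Hᵀ·S⁻¹ = [214/1015; -144/1015; -148/1015]
x' = x̄ + K·y = [2721/1015, -6536/1015, 7718/1015]
P' = (I − K·H)·P̄ = [3939/1015 -3694/1015 7312/1015; -3694/1015 10729/1015 -14207/1015; 7312/1015 -14207/1015 21741/1015]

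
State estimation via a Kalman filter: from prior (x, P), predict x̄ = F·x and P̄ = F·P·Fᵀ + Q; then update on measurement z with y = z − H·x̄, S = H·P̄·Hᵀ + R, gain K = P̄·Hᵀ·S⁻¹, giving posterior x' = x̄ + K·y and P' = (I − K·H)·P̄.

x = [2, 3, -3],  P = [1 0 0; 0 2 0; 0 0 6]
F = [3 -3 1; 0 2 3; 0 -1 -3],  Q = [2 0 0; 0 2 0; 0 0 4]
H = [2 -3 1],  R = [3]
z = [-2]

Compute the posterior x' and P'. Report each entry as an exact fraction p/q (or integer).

x' = [-6242/1007, -1831/1007, 4992/1007]
P' = [33645/1007 15562/1007 -20484/1007; 15562/1007 7804/1007 -8426/1007; -20484/1007 -8426/1007 16320/1007]

x̄ = F·x = [-6, -3, 6]
P̄ = F·P·Fᵀ + Q = [35 6 -12; 6 64 -58; -12 -58 60]
y = z − H·x̄ = [-5]
S = H·P̄·Hᵀ + R = [1007]
K = P̄·Hᵀ·S⁻¹ = [40/1007; -238/1007; 210/1007]
x' = x̄ + K·y = [-6242/1007, -1831/1007, 4992/1007]
P' = (I − K·H)·P̄ = [33645/1007 15562/1007 -20484/1007; 15562/1007 7804/1007 -8426/1007; -20484/1007 -8426/1007 16320/1007]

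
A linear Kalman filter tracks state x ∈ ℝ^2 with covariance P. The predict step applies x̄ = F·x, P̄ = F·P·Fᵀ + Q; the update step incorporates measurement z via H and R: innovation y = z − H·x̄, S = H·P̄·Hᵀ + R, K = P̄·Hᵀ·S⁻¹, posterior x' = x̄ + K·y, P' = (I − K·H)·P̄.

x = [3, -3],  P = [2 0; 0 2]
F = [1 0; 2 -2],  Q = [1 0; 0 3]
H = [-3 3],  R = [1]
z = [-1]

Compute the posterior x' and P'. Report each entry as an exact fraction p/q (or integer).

x̄ = F·x = [3, 12]
P̄ = F·P·Fᵀ + Q = [3 4; 4 19]
y = z − H·x̄ = [-28]
S = H·P̄·Hᵀ + R = [127]
K = P̄·Hᵀ·S⁻¹ = [3/127; 45/127]
x' = x̄ + K·y = [297/127, 264/127]
P' = (I − K·H)·P̄ = [372/127 373/127; 373/127 388/127]

x' = [297/127, 264/127]
P' = [372/127 373/127; 373/127 388/127]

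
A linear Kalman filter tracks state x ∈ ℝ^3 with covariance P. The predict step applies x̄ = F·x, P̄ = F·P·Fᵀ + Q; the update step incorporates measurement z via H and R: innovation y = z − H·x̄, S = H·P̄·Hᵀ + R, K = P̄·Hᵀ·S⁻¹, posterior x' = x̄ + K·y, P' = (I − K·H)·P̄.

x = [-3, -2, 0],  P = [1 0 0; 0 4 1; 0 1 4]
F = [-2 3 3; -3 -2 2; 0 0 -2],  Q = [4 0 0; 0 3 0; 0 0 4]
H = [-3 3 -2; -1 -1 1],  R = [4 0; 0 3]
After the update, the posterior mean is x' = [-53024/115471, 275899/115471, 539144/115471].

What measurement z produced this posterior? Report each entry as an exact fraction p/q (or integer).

x̄ = F·x = [0, 13, 0]
P̄ = F·P·Fᵀ + Q = [98 6 -30; 6 36 -12; -30 -12 20]
S = H·P̄·Hᵀ + R = [966 116; 116 253]
K = P̄·Hᵀ·S⁻¹ = [-19552/115471 -52194/115471; 17553/115471 -32694/115471; -1825/115471 29134/115471]
x' − x̄ = [-53024/115471, -1225224/115471, 539144/115471] = K·y
y = (KᵀK)⁻¹·Kᵀ·(x' − x̄) = [-40, 16]
z = y + H·x̄ = [-40, 16] + [39, -13] = [-1, 3]

z = [-1, 3]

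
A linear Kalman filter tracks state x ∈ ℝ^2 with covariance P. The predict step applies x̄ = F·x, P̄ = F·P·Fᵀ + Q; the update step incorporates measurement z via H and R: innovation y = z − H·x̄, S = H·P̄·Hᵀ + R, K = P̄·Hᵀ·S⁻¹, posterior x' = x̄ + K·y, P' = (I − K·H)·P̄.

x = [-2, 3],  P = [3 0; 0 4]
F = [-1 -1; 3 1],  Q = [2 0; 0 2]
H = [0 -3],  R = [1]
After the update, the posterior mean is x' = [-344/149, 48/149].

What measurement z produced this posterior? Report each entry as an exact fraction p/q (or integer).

z = [-1]

x̄ = F·x = [-1, -3]
P̄ = F·P·Fᵀ + Q = [9 -13; -13 33]
S = H·P̄·Hᵀ + R = [298]
K = P̄·Hᵀ·S⁻¹ = [39/298; -99/298]
x' − x̄ = [-195/149, 495/149] = K·y
y = (KᵀK)⁻¹·Kᵀ·(x' − x̄) = [-10]
z = y + H·x̄ = [-10] + [9] = [-1]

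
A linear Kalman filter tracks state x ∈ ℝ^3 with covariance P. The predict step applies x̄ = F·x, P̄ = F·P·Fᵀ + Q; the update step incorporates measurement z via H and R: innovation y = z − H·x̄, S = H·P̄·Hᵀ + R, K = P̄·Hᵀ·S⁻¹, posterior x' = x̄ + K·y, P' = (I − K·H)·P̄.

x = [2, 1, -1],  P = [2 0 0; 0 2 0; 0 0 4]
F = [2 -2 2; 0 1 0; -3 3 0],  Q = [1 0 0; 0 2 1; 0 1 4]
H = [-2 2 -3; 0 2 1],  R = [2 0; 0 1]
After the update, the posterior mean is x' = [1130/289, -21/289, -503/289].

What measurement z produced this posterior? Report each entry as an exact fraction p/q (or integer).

x̄ = F·x = [0, 1, -3]
P̄ = F·P·Fᵀ + Q = [33 -4 -24; -4 4 7; -24 7 40]
S = H·P̄·Hᵀ + R = [170 -68; -68 85]
K = P̄·Hᵀ·S⁻¹ = [-69/289 -164/289; 35/578 65/289; -37/289 154/289]
x' − x̄ = [1130/289, -310/289, 364/289] = K·y
y = (KᵀK)⁻¹·Kᵀ·(x' − x̄) = [-14, -1]
z = y + H·x̄ = [-14, -1] + [11, -1] = [-3, -2]

z = [-3, -2]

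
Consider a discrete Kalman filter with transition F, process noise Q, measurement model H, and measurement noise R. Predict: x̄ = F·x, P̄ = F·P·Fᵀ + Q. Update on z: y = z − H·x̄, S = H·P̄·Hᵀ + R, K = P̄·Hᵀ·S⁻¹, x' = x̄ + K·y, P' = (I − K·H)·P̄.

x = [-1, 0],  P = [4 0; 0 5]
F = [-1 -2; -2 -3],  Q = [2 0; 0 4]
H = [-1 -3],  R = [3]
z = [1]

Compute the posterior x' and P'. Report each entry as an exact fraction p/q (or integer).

x̄ = F·x = [1, 2]
P̄ = F·P·Fᵀ + Q = [26 38; 38 65]
y = z − H·x̄ = [8]
S = H·P̄·Hᵀ + R = [842]
K = P̄·Hᵀ·S⁻¹ = [-70/421; -233/842]
x' = x̄ + K·y = [-139/421, -90/421]
P' = (I − K·H)·P̄ = [1146/421 -312/421; -312/421 441/842]

x' = [-139/421, -90/421]
P' = [1146/421 -312/421; -312/421 441/842]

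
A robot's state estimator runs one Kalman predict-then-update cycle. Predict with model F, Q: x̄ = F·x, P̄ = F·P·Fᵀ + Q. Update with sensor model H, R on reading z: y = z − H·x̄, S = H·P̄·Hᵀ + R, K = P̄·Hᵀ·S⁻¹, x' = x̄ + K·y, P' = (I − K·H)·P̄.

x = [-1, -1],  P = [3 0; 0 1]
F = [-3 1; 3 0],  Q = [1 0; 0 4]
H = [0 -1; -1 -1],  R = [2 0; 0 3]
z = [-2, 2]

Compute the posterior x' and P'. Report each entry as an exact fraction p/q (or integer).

x̄ = F·x = [2, -3]
P̄ = F·P·Fᵀ + Q = [29 -27; -27 31]
y = z − H·x̄ = [-5, 1]
S = H·P̄·Hᵀ + R = [33 4; 4 9]
K = P̄·Hᵀ·S⁻¹ = [251/281 -174/281; -263/281 -8/281]
x' = x̄ + K·y = [-867/281, 464/281]
P' = (I − K·H)·P̄ = [1024/281 -502/281; -502/281 526/281]

x' = [-867/281, 464/281]
P' = [1024/281 -502/281; -502/281 526/281]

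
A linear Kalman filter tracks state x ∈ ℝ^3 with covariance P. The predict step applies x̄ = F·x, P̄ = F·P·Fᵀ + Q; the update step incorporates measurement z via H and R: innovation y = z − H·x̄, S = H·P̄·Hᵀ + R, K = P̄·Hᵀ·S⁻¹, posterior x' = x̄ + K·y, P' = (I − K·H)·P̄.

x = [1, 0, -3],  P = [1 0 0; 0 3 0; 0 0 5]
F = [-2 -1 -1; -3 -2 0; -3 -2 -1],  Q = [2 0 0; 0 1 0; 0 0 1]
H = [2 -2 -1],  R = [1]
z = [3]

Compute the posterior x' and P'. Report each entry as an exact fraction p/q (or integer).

x' = [157/92, -71/92, 175/92]
P' = [1119/92 571/92 1109/92; 571/92 343/92 497/92; 1109/92 497/92 1259/92]

x̄ = F·x = [1, -3, 0]
P̄ = F·P·Fᵀ + Q = [14 12 17; 12 22 21; 17 21 27]
y = z − H·x̄ = [-5]
S = H·P̄·Hᵀ + R = [92]
K = P̄·Hᵀ·S⁻¹ = [-13/92; -41/92; -35/92]
x' = x̄ + K·y = [157/92, -71/92, 175/92]
P' = (I − K·H)·P̄ = [1119/92 571/92 1109/92; 571/92 343/92 497/92; 1109/92 497/92 1259/92]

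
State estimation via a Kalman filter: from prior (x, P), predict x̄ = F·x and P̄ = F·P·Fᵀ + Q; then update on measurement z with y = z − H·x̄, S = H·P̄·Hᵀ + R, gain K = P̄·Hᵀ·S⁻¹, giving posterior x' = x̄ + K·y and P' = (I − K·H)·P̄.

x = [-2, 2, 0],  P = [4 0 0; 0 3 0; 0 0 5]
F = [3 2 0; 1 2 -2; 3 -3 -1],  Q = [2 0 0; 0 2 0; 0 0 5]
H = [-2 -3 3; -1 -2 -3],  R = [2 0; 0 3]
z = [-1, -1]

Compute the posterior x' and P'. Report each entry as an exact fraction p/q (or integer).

x̄ = F·x = [-2, 2, -12]
P̄ = F·P·Fᵀ + Q = [50 24 18; 24 38 4; 18 4 73]
y = z − H·x̄ = [37, -35]
S = H·P̄·Hᵀ + R = [1201 -95; -95 1114]
K = P̄·Hᵀ·S⁻¹ = [-145892/1328889 -193762/1328889; -177740/1328889 -148762/1328889; 167219/1328889 -278000/1328889]
x' = x̄ + K·y = [-424704/442963, 429356/442963, -9855/442963]
P' = (I − K·H)·P̄ = [19777370/1328889 -11691808/1328889 1395844/1328889; -11691808/1328889 7175438/1328889 -737594/1328889; 1395844/1328889 -737594/1328889 304448/1328889]

x' = [-424704/442963, 429356/442963, -9855/442963]
P' = [19777370/1328889 -11691808/1328889 1395844/1328889; -11691808/1328889 7175438/1328889 -737594/1328889; 1395844/1328889 -737594/1328889 304448/1328889]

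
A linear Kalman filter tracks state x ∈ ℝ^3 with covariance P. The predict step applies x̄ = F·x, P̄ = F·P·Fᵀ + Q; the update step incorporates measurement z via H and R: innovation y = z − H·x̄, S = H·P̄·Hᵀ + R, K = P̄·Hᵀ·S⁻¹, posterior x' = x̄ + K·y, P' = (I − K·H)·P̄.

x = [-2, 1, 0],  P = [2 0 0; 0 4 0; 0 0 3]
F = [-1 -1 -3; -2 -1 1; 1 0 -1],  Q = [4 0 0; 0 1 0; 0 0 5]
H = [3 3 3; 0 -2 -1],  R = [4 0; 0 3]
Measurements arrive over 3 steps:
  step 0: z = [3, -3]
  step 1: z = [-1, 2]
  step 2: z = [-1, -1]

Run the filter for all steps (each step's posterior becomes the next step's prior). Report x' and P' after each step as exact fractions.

step 0: x̄ = F·x = [1, 3, -2]
step 0: P̄ = F·P·Fᵀ + Q = [37 -1 7; -1 16 -7; 7 -7 10]
step 0: y = z − H·x̄ = [-3, 1]
step 0: S = H·P̄·Hᵀ + R = [553 -78; -78 49]
step 0: K = P̄·Hᵀ·S⁻¹ = [5931/21013 7297/21013; -774/21013 -11953/21013; 1782/21013 4552/21013]
step 0: x' = x̄ + K·y = [10517/21013, 53408/21013, -42820/21013]
step 0: P' = (I − K·H)·P̄ = [48867/21013 19068/21013 -60027/21013; 19068/21013 55959/21013 -76059/21013; -60027/21013 -76059/21013 138462/21013]
step 1: x̄ = F·x = [64535/21013, -117262/21013, 53337/21013]
step 1: P̄ = F·P·Fᵀ + Q = [656656/21013 -656742/21013 391446/21013; -656742/21013 879400/21013 -511404/21013; 391446/21013 -511404/21013 412448/21013]
step 1: y = z − H·x̄ = [-22843/21013, -139161/21013]
step 1: S = H·P̄·Hᵀ + R = [3639988/21013 855006/21013; 855006/21013 1947471/21013]
step 1: K = P̄·Hᵀ·S⁻¹ = [5941317/25213502 4664497/12606751; -4921099/50427004 -45208535/75640506; 9414695/50427004 17506555/75640506]
step 1: x' = x̄ + K·y = [9194485/25213502, -76456577/50427004, 40470761/50427004]
step 1: P' = (I − K·H)·P̄ = [23302930/12606751 5348561/12606751 -24690613/12606751; 5348561/12606751 177559169/75640506 -219492733/75640506; -24690613/12606751 -219492733/75640506 386465801/75640506]
step 2: x̄ = F·x = [-15836169/12606751, 40074699/25213502, -22081791/50427004]
step 2: P̄ = F·P·Fᵀ + Q = [978247624/37820253 -297605472/12606751 532141540/37820253; -297605472/12606751 393143573/12606751 -227019349/12606751; 532141540/37820253 -227019349/12606751 1200773267/75640506]
step 2: y = z − H·x̄ = [-34595797/50427004, 87790001/50427004]
step 2: S = H·P̄·Hᵀ + R = [4148448791/25213502 674834723/25213502; 674834723/25213502 5414676161/75640506]
step 2: K = P̄·Hᵀ·S⁻¹ = [99076161156/418353251041 156652805780/418353251041; -79603789341/836706502082 -488764190295/836706502082; 153134066175/836706502082 178157917627/836706502082]
step 2: x' = x̄ + K·y = [-320770988567/418353251041, 1067161167309/1673413004164, -322576745105/1673413004164]
step 2: P' = (I − K·H)·P̄ = [775508682920/418353251041 173448717372/418353251041 -816855852084/418353251041; 173448717372/418353251041 1919328391417/836706502082 -2372364211949/836706502082; -816855852084/418353251041 -2372364211949/836706502082 4210254671017/836706502082]

step 0: x' = [10517/21013, 53408/21013, -42820/21013], P' = [48867/21013 19068/21013 -60027/21013; 19068/21013 55959/21013 -76059/21013; -60027/21013 -76059/21013 138462/21013]
step 1: x' = [9194485/25213502, -76456577/50427004, 40470761/50427004], P' = [23302930/12606751 5348561/12606751 -24690613/12606751; 5348561/12606751 177559169/75640506 -219492733/75640506; -24690613/12606751 -219492733/75640506 386465801/75640506]
step 2: x' = [-320770988567/418353251041, 1067161167309/1673413004164, -322576745105/1673413004164], P' = [775508682920/418353251041 173448717372/418353251041 -816855852084/418353251041; 173448717372/418353251041 1919328391417/836706502082 -2372364211949/836706502082; -816855852084/418353251041 -2372364211949/836706502082 4210254671017/836706502082]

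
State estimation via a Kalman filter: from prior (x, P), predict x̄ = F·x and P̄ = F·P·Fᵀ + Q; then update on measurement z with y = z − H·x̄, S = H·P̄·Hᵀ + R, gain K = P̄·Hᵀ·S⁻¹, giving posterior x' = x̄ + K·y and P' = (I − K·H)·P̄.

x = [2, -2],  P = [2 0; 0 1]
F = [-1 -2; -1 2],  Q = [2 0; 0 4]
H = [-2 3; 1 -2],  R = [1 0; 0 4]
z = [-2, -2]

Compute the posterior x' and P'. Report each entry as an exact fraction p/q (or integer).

x' = [2/15, -7/15]
P' = [64/15 41/15; 41/15 37/20]

x̄ = F·x = [2, -6]
P̄ = F·P·Fᵀ + Q = [8 -2; -2 10]
y = z − H·x̄ = [20, -16]
S = H·P̄·Hᵀ + R = [147 -90; -90 60]
K = P̄·Hᵀ·S⁻¹ = [-1/3 -3/10; 1/12 -29/120]
x' = x̄ + K·y = [2/15, -7/15]
P' = (I − K·H)·P̄ = [64/15 41/15; 41/15 37/20]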